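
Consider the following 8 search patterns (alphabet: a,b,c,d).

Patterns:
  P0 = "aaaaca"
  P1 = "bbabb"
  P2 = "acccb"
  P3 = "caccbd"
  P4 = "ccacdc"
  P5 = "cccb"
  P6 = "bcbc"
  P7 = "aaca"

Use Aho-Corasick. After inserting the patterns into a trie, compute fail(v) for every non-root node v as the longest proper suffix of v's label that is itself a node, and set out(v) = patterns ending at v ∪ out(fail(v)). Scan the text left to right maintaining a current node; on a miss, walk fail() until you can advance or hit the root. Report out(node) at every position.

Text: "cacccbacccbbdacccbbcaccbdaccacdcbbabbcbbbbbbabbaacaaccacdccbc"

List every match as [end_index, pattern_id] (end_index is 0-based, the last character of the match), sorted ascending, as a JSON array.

Construct AC machine:
Trie nodes:
  n0 'ε': a→1 b→7 c→16
  n1 'a': a→2 c→12
  n2 'aa': a→3 c→32
  n3 'aaa': a→4
  n4 'aaaa': c→5
  n5 'aaaac': a→6
  n6 'aaaaca': ·  [P0 ends]
  n7 'b': b→8 c→29
  n8 'bb': a→9
  n9 'bba': b→10
  n10 'bbab': b→11
  n11 'bbabb': ·  [P1 ends]
  n12 'ac': c→13
  n13 'acc': c→14
  n14 'accc': b→15
  n15 'acccb': ·  [P2 ends]
  n16 'c': a→17 c→22
  n17 'ca': c→18
  n18 'cac': c→19
  n19 'cacc': b→20
  n20 'caccb': d→21
  n21 'caccbd': ·  [P3 ends]
  n22 'cc': a→23 c→27
  n23 'cca': c→24
  n24 'ccac': d→25
  n25 'ccacd': c→26
  n26 'ccacdc': ·  [P4 ends]
  n27 'ccc': b→28
  n28 'cccb': ·  [P5 ends]
  n29 'bc': b→30
  n30 'bcb': c→31
  n31 'bcbc': ·  [P6 ends]
  n32 'aac': a→33
  n33 'aaca': ·  [P7 ends]

BFS fail/out derivation:
  n1('a'): parent n0 fail=0; on 'a' 0 → fail=0;  out ∅∪∅=∅
  n7('b'): parent n0 fail=0; on 'b' 0 → fail=0;  out ∅∪∅=∅
  n16('c'): parent n0 fail=0; on 'c' 0 → fail=0;  out ∅∪∅=∅
  n2('aa'): parent n1 fail=0; on 'a' 0 → fail=1;  out ∅∪∅=∅
  n8('bb'): parent n7 fail=0; on 'b' 0 → fail=7;  out ∅∪∅=∅
  n12('ac'): parent n1 fail=0; on 'c' 0 → fail=16;  out ∅∪∅=∅
  n17('ca'): parent n16 fail=0; on 'a' 0 → fail=1;  out ∅∪∅=∅
  n22('cc'): parent n16 fail=0; on 'c' 0 → fail=16;  out ∅∪∅=∅
  n29('bc'): parent n7 fail=0; on 'c' 0 → fail=16;  out ∅∪∅=∅
  n3('aaa'): parent n2 fail=1; on 'a' 1 → fail=2;  out ∅∪∅=∅
  n9('bba'): parent n8 fail=7; on 'a' 7→0 → fail=1;  out ∅∪∅=∅
  n13('acc'): parent n12 fail=16; on 'c' 16 → fail=22;  out ∅∪∅=∅
  n18('cac'): parent n17 fail=1; on 'c' 1 → fail=12;  out ∅∪∅=∅
  n23('cca'): parent n22 fail=16; on 'a' 16 → fail=17;  out ∅∪∅=∅
  n27('ccc'): parent n22 fail=16; on 'c' 16 → fail=22;  out ∅∪∅=∅
  n30('bcb'): parent n29 fail=16; on 'b' 16→0 → fail=7;  out ∅∪∅=∅
  n32('aac'): parent n2 fail=1; on 'c' 1 → fail=12;  out ∅∪∅=∅
  n4('aaaa'): parent n3 fail=2; on 'a' 2 → fail=3;  out ∅∪∅=∅
  n10('bbab'): parent n9 fail=1; on 'b' 1→0 → fail=7;  out ∅∪∅=∅
  n14('accc'): parent n13 fail=22; on 'c' 22 → fail=27;  out ∅∪∅=∅
  n19('cacc'): parent n18 fail=12; on 'c' 12 → fail=13;  out ∅∪∅=∅
  n24('ccac'): parent n23 fail=17; on 'c' 17 → fail=18;  out ∅∪∅=∅
  n28('cccb'): parent n27 fail=22; on 'b' 22→16→0 → fail=7;  out {5}∪∅={5}
  n31('bcbc'): parent n30 fail=7; on 'c' 7 → fail=29;  out {6}∪∅={6}
  n33('aaca'): parent n32 fail=12; on 'a' 12→16 → fail=17;  out {7}∪∅={7}
  n5('aaaac'): parent n4 fail=3; on 'c' 3→2 → fail=32;  out ∅∪∅=∅
  n11('bbabb'): parent n10 fail=7; on 'b' 7 → fail=8;  out {1}∪∅={1}
  n15('acccb'): parent n14 fail=27; on 'b' 27 → fail=28;  out {2}∪{5}={2,5}
  n20('caccb'): parent n19 fail=13; on 'b' 13→22→16→0 → fail=7;  out ∅∪∅=∅
  n25('ccacd'): parent n24 fail=18; on 'd' 18→12→16→0 → fail=0;  out ∅∪∅=∅
  n6('aaaaca'): parent n5 fail=32; on 'a' 32 → fail=33;  out {0}∪{7}={0,7}
  n21('caccbd'): parent n20 fail=7; on 'd' 7→0 → fail=0;  out {3}∪∅={3}
  n26('ccacdc'): parent n25 fail=0; on 'c' 0 → fail=16;  out {4}∪∅={4}

Text stream:
i=0 'c': node 0→16
i=1 'a': node 16→17
i=2 'c': node 17→18
i=3 'c': node 18→19
i=4 'c': node 19→14 ·f
i=5 'b': node 14→15  → match P2@[1:5],P5@[2:5]
i=6 'a': node 15→1 ·f
i=7 'c': node 1→12
i=8 'c': node 12→13
i=9 'c': node 13→14
i=10 'b': node 14→15  → match P2@[6:10],P5@[7:10]
i=11 'b': node 15→8 ·f
i=12 'd': node 8→0 ·f
i=13 'a': node 0→1
i=14 'c': node 1→12
i=15 'c': node 12→13
i=16 'c': node 13→14
i=17 'b': node 14→15  → match P2@[13:17],P5@[14:17]
i=18 'b': node 15→8 ·f
i=19 'c': node 8→29 ·f
i=20 'a': node 29→17 ·f
i=21 'c': node 17→18
i=22 'c': node 18→19
i=23 'b': node 19→20
i=24 'd': node 20→21  → match P3@[19:24]
i=25 'a': node 21→1 ·f
i=26 'c': node 1→12
i=27 'c': node 12→13
i=28 'a': node 13→23 ·f
i=29 'c': node 23→24
i=30 'd': node 24→25
i=31 'c': node 25→26  → match P4@[26:31]
i=32 'b': node 26→7 ·f
i=33 'b': node 7→8
i=34 'a': node 8→9
i=35 'b': node 9→10
i=36 'b': node 10→11  → match P1@[32:36]
i=37 'c': node 11→29 ·f
i=38 'b': node 29→30
i=39 'b': node 30→8 ·f
i=40 'b': node 8→8 ·f
i=41 'b': node 8→8 ·f
i=42 'b': node 8→8 ·f
i=43 'b': node 8→8 ·f
i=44 'a': node 8→9
i=45 'b': node 9→10
i=46 'b': node 10→11  → match P1@[42:46]
i=47 'a': node 11→9 ·f
i=48 'a': node 9→2 ·f
i=49 'c': node 2→32
i=50 'a': node 32→33  → match P7@[47:50]
i=51 'a': node 33→2 ·f
i=52 'c': node 2→32
i=53 'c': node 32→13 ·f
i=54 'a': node 13→23 ·f
i=55 'c': node 23→24
i=56 'd': node 24→25
i=57 'c': node 25→26  → match P4@[52:57]
i=58 'c': node 26→22 ·f
i=59 'b': node 22→7 ·f
i=60 'c': node 7→29

Result: [[5,2],[5,5],[10,2],[10,5],[17,2],[17,5],[24,3],[31,4],[36,1],[46,1],[50,7],[57,4]]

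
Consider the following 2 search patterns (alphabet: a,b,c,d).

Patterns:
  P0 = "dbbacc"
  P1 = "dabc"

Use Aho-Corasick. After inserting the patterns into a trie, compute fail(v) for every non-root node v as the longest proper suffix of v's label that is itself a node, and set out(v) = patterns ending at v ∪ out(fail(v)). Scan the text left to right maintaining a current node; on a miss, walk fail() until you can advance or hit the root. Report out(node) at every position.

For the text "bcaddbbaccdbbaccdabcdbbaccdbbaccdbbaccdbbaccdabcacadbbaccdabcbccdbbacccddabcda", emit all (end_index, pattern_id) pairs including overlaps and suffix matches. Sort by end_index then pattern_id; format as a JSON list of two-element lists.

Build automaton:
Trie nodes:
  n0 'ε': d→1
  n1 'd': a→7 b→2
  n2 'db': b→3
  n3 'dbb': a→4
  n4 'dbba': c→5
  n5 'dbbac': c→6
  n6 'dbbacc': ·  ←P0
  n7 'da': b→8
  n8 'dab': c→9
  n9 'dabc': ·  ←P1

Failure links (BFS by depth):
  fail(1) 'd': from fail(0)=0 chase 'd': 0 ⇒ 0;  out=∅∪out(0)=∅
  fail(2) 'db': from fail(1)=0 chase 'b': 0 ⇒ 0;  out=∅∪out(0)=∅
  fail(7) 'da': from fail(1)=0 chase 'a': 0 ⇒ 0;  out=∅∪out(0)=∅
  fail(3) 'dbb': from fail(2)=0 chase 'b': 0 ⇒ 0;  out=∅∪out(0)=∅
  fail(8) 'dab': from fail(7)=0 chase 'b': 0 ⇒ 0;  out=∅∪out(0)=∅
  fail(4) 'dbba': from fail(3)=0 chase 'a': 0 ⇒ 0;  out=∅∪out(0)=∅
  fail(9) 'dabc': from fail(8)=0 chase 'c': 0 ⇒ 0;  out={1}∪out(0)={1}
  fail(5) 'dbbac': from fail(4)=0 chase 'c': 0 ⇒ 0;  out=∅∪out(0)=∅
  fail(6) 'dbbacc': from fail(5)=0 chase 'c': 0 ⇒ 0;  out={0}∪out(0)={0}

Scan:
i=0 'b': node 0→0
i=1 'c': node 0→0
i=2 'a': node 0→0
i=3 'd': node 0→1
i=4 'd': node 1→1 (via fail)
i=5 'b': node 1→2
i=6 'b': node 2→3
i=7 'a': node 3→4
i=8 'c': node 4→5
i=9 'c': node 5→6  emit P0@[4:9]
i=10 'd': node 6→1 (via fail)
i=11 'b': node 1→2
i=12 'b': node 2→3
i=13 'a': node 3→4
i=14 'c': node 4→5
i=15 'c': node 5→6  emit P0@[10:15]
i=16 'd': node 6→1 (via fail)
i=17 'a': node 1→7
i=18 'b': node 7→8
i=19 'c': node 8→9  emit P1@[16:19]
i=20 'd': node 9→1 (via fail)
i=21 'b': node 1→2
i=22 'b': node 2→3
i=23 'a': node 3→4
i=24 'c': node 4→5
i=25 'c': node 5→6  emit P0@[20:25]
i=26 'd': node 6→1 (via fail)
i=27 'b': node 1→2
i=28 'b': node 2→3
i=29 'a': node 3→4
i=30 'c': node 4→5
i=31 'c': node 5→6  emit P0@[26:31]
i=32 'd': node 6→1 (via fail)
i=33 'b': node 1→2
i=34 'b': node 2→3
i=35 'a': node 3→4
i=36 'c': node 4→5
i=37 'c': node 5→6  emit P0@[32:37]
i=38 'd': node 6→1 (via fail)
i=39 'b': node 1→2
i=40 'b': node 2→3
i=41 'a': node 3→4
i=42 'c': node 4→5
i=43 'c': node 5→6  emit P0@[38:43]
i=44 'd': node 6→1 (via fail)
i=45 'a': node 1→7
i=46 'b': node 7→8
i=47 'c': node 8→9  emit P1@[44:47]
i=48 'a': node 9→0 (via fail)
i=49 'c': node 0→0
i=50 'a': node 0→0
i=51 'd': node 0→1
i=52 'b': node 1→2
i=53 'b': node 2→3
i=54 'a': node 3→4
i=55 'c': node 4→5
i=56 'c': node 5→6  emit P0@[51:56]
i=57 'd': node 6→1 (via fail)
i=58 'a': node 1→7
i=59 'b': node 7→8
i=60 'c': node 8→9  emit P1@[57:60]
i=61 'b': node 9→0 (via fail)
i=62 'c': node 0→0
i=63 'c': node 0→0
i=64 'd': node 0→1
i=65 'b': node 1→2
i=66 'b': node 2→3
i=67 'a': node 3→4
i=68 'c': node 4→5
i=69 'c': node 5→6  emit P0@[64:69]
i=70 'c': node 6→0 (via fail)
i=71 'd': node 0→1
i=72 'd': node 1→1 (via fail)
i=73 'a': node 1→7
i=74 'b': node 7→8
i=75 'c': node 8→9  emit P1@[72:75]
i=76 'd': node 9→1 (via fail)
i=77 'a': node 1→7

Matches: [[9,0],[15,0],[19,1],[25,0],[31,0],[37,0],[43,0],[47,1],[56,0],[60,1],[69,0],[75,1]]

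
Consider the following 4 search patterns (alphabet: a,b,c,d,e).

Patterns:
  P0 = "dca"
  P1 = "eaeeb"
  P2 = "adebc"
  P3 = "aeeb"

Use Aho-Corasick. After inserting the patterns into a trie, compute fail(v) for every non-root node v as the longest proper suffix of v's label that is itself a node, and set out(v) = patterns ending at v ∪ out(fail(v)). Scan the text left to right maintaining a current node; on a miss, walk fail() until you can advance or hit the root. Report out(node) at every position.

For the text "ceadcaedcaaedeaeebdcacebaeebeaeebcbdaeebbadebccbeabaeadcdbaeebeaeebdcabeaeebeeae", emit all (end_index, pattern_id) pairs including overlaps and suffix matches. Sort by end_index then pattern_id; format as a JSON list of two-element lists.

Build:
Trie nodes:
  0='ε' goto a→9 d→1 e→4
  1='d' goto c→2
  2='dc' goto a→3
  3='dca' goto ·  ←P0
  4='e' goto a→5
  5='ea' goto e→6
  6='eae' goto e→7
  7='eaee' goto b→8
  8='eaeeb' goto ·  ←P1
  9='a' goto d→10 e→14
  10='ad' goto e→11
  11='ade' goto b→12
  12='adeb' goto c→13
  13='adebc' goto ·  ←P2
  14='ae' goto e→15
  15='aee' goto b→16
  16='aeeb' goto ·  ←P3

Failure links (BFS by depth):
  n1('d'): parent n0 fail=0; on 'd' 0 → fail=0;  out ∅∪∅=∅
  n4('e'): parent n0 fail=0; on 'e' 0 → fail=0;  out ∅∪∅=∅
  n9('a'): parent n0 fail=0; on 'a' 0 → fail=0;  out ∅∪∅=∅
  n2('dc'): parent n1 fail=0; on 'c' 0 → fail=0;  out ∅∪∅=∅
  n5('ea'): parent n4 fail=0; on 'a' 0 → fail=9;  out ∅∪∅=∅
  n10('ad'): parent n9 fail=0; on 'd' 0 → fail=1;  out ∅∪∅=∅
  n14('ae'): parent n9 fail=0; on 'e' 0 → fail=4;  out ∅∪∅=∅
  n3('dca'): parent n2 fail=0; on 'a' 0 → fail=9;  out {0}∪∅={0}
  n6('eae'): parent n5 fail=9; on 'e' 9 → fail=14;  out ∅∪∅=∅
  n11('ade'): parent n10 fail=1; on 'e' 1→0 → fail=4;  out ∅∪∅=∅
  n15('aee'): parent n14 fail=4; on 'e' 4→0 → fail=4;  out ∅∪∅=∅
  n7('eaee'): parent n6 fail=14; on 'e' 14 → fail=15;  out ∅∪∅=∅
  n12('adeb'): parent n11 fail=4; on 'b' 4→0 → fail=0;  out ∅∪∅=∅
  n16('aeeb'): parent n15 fail=4; on 'b' 4→0 → fail=0;  out {3}∪∅={3}
  n8('eaeeb'): parent n7 fail=15; on 'b' 15 → fail=16;  out {1}∪{3}={1,3}
  n13('adebc'): parent n12 fail=0; on 'c' 0 → fail=0;  out {2}∪∅={2}

Text stream:
[0] read 'c'  n0⇒n0
[1] read 'e'  n0⇒n4
[2] read 'a'  n4⇒n5
[3] read 'd'  n5⇒n10 (via fail)
[4] read 'c'  n10⇒n2 (via fail)
[5] read 'a'  n2⇒n3  → match P0@[3:5]
[6] read 'e'  n3⇒n14 (via fail)
[7] read 'd'  n14⇒n1 (via fail)
[8] read 'c'  n1⇒n2
[9] read 'a'  n2⇒n3  → match P0@[7:9]
[10] read 'a'  n3⇒n9 (via fail)
[11] read 'e'  n9⇒n14
[12] read 'd'  n14⇒n1 (via fail)
[13] read 'e'  n1⇒n4 (via fail)
[14] read 'a'  n4⇒n5
[15] read 'e'  n5⇒n6
[16] read 'e'  n6⇒n7
[17] read 'b'  n7⇒n8  → match P1@[13:17],P3@[14:17]
[18] read 'd'  n8⇒n1 (via fail)
[19] read 'c'  n1⇒n2
[20] read 'a'  n2⇒n3  → match P0@[18:20]
[21] read 'c'  n3⇒n0 (via fail)
[22] read 'e'  n0⇒n4
[23] read 'b'  n4⇒n0 (via fail)
[24] read 'a'  n0⇒n9
[25] read 'e'  n9⇒n14
[26] read 'e'  n14⇒n15
[27] read 'b'  n15⇒n16  → match P3@[24:27]
[28] read 'e'  n16⇒n4 (via fail)
[29] read 'a'  n4⇒n5
[30] read 'e'  n5⇒n6
[31] read 'e'  n6⇒n7
[32] read 'b'  n7⇒n8  → match P1@[28:32],P3@[29:32]
[33] read 'c'  n8⇒n0 (via fail)
[34] read 'b'  n0⇒n0
[35] read 'd'  n0⇒n1
[36] read 'a'  n1⇒n9 (via fail)
[37] read 'e'  n9⇒n14
[38] read 'e'  n14⇒n15
[39] read 'b'  n15⇒n16  → match P3@[36:39]
[40] read 'b'  n16⇒n0 (via fail)
[41] read 'a'  n0⇒n9
[42] read 'd'  n9⇒n10
[43] read 'e'  n10⇒n11
[44] read 'b'  n11⇒n12
[45] read 'c'  n12⇒n13  → match P2@[41:45]
[46] read 'c'  n13⇒n0 (via fail)
[47] read 'b'  n0⇒n0
[48] read 'e'  n0⇒n4
[49] read 'a'  n4⇒n5
[50] read 'b'  n5⇒n0 (via fail)
[51] read 'a'  n0⇒n9
[52] read 'e'  n9⇒n14
[53] read 'a'  n14⇒n5 (via fail)
[54] read 'd'  n5⇒n10 (via fail)
[55] read 'c'  n10⇒n2 (via fail)
[56] read 'd'  n2⇒n1 (via fail)
[57] read 'b'  n1⇒n0 (via fail)
[58] read 'a'  n0⇒n9
[59] read 'e'  n9⇒n14
[60] read 'e'  n14⇒n15
[61] read 'b'  n15⇒n16  → match P3@[58:61]
[62] read 'e'  n16⇒n4 (via fail)
[63] read 'a'  n4⇒n5
[64] read 'e'  n5⇒n6
[65] read 'e'  n6⇒n7
[66] read 'b'  n7⇒n8  → match P1@[62:66],P3@[63:66]
[67] read 'd'  n8⇒n1 (via fail)
[68] read 'c'  n1⇒n2
[69] read 'a'  n2⇒n3  → match P0@[67:69]
[70] read 'b'  n3⇒n0 (via fail)
[71] read 'e'  n0⇒n4
[72] read 'a'  n4⇒n5
[73] read 'e'  n5⇒n6
[74] read 'e'  n6⇒n7
[75] read 'b'  n7⇒n8  → match P1@[71:75],P3@[72:75]
[76] read 'e'  n8⇒n4 (via fail)
[77] read 'e'  n4⇒n4 (via fail)
[78] read 'a'  n4⇒n5
[79] read 'e'  n5⇒n6

All matches (sorted): [[5,0],[9,0],[17,1],[17,3],[20,0],[27,3],[32,1],[32,3],[39,3],[45,2],[61,3],[66,1],[66,3],[69,0],[75,1],[75,3]]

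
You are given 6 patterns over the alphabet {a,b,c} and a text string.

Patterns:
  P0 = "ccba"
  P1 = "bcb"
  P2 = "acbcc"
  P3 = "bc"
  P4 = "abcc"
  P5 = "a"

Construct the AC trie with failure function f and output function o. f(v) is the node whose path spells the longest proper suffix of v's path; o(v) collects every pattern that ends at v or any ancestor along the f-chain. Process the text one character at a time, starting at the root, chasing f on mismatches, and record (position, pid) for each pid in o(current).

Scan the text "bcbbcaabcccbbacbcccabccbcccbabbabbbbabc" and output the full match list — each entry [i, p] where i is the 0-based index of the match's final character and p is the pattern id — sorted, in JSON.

Construct AC machine:
Trie nodes:
  n0 'ε': a→8 b→5 c→1
  n1 'c': c→2
  n2 'cc': b→3
  n3 'ccb': a→4
  n4 'ccba': ·  [P0 ends]
  n5 'b': c→6
  n6 'bc': b→7  [P3 ends]
  n7 'bcb': ·  [P1 ends]
  n8 'a': b→13 c→9  [P5 ends]
  n9 'ac': b→10
  n10 'acb': c→11
  n11 'acbc': c→12
  n12 'acbcc': ·  [P2 ends]
  n13 'ab': c→14
  n14 'abc': c→15
  n15 'abcc': ·  [P4 ends]

Failure links (BFS by depth):
  n1('c'): parent n0 fail=0; on 'c' 0 → fail=0;  out ∅∪∅=∅
  n5('b'): parent n0 fail=0; on 'b' 0 → fail=0;  out ∅∪∅=∅
  n8('a'): parent n0 fail=0; on 'a' 0 → fail=0;  out {5}∪∅={5}
  n2('cc'): parent n1 fail=0; on 'c' 0 → fail=1;  out ∅∪∅=∅
  n6('bc'): parent n5 fail=0; on 'c' 0 → fail=1;  out {3}∪∅={3}
  n9('ac'): parent n8 fail=0; on 'c' 0 → fail=1;  out ∅∪∅=∅
  n13('ab'): parent n8 fail=0; on 'b' 0 → fail=5;  out ∅∪∅=∅
  n3('ccb'): parent n2 fail=1; on 'b' 1→0 → fail=5;  out ∅∪∅=∅
  n7('bcb'): parent n6 fail=1; on 'b' 1→0 → fail=5;  out {1}∪∅={1}
  n10('acb'): parent n9 fail=1; on 'b' 1→0 → fail=5;  out ∅∪∅=∅
  n14('abc'): parent n13 fail=5; on 'c' 5 → fail=6;  out ∅∪{3}={3}
  n4('ccba'): parent n3 fail=5; on 'a' 5→0 → fail=8;  out {0}∪{5}={0,5}
  n11('acbc'): parent n10 fail=5; on 'c' 5 → fail=6;  out ∅∪{3}={3}
  n15('abcc'): parent n14 fail=6; on 'c' 6→1 → fail=2;  out {4}∪∅={4}
  n12('acbcc'): parent n11 fail=6; on 'c' 6→1 → fail=2;  out {2}∪∅={2}

Scan:
[0] read 'b'  n0⇒n5
[1] read 'c'  n5⇒n6  → match P3@[0:1]
[2] read 'b'  n6⇒n7  → match P1@[0:2]
[3] read 'b'  n7⇒n5 (via fail)
[4] read 'c'  n5⇒n6  → match P3@[3:4]
[5] read 'a'  n6⇒n8 (via fail)  → match P5@[5:5]
[6] read 'a'  n8⇒n8 (via fail)  → match P5@[6:6]
[7] read 'b'  n8⇒n13
[8] read 'c'  n13⇒n14  → match P3@[7:8]
[9] read 'c'  n14⇒n15  → match P4@[6:9]
[10] read 'c'  n15⇒n2 (via fail)
[11] read 'b'  n2⇒n3
[12] read 'b'  n3⇒n5 (via fail)
[13] read 'a'  n5⇒n8 (via fail)  → match P5@[13:13]
[14] read 'c'  n8⇒n9
[15] read 'b'  n9⇒n10
[16] read 'c'  n10⇒n11  → match P3@[15:16]
[17] read 'c'  n11⇒n12  → match P2@[13:17]
[18] read 'c'  n12⇒n2 (via fail)
[19] read 'a'  n2⇒n8 (via fail)  → match P5@[19:19]
[20] read 'b'  n8⇒n13
[21] read 'c'  n13⇒n14  → match P3@[20:21]
[22] read 'c'  n14⇒n15  → match P4@[19:22]
[23] read 'b'  n15⇒n3 (via fail)
[24] read 'c'  n3⇒n6 (via fail)  → match P3@[23:24]
[25] read 'c'  n6⇒n2 (via fail)
[26] read 'c'  n2⇒n2 (via fail)
[27] read 'b'  n2⇒n3
[28] read 'a'  n3⇒n4  → match P0@[25:28],P5@[28:28]
[29] read 'b'  n4⇒n13 (via fail)
[30] read 'b'  n13⇒n5 (via fail)
[31] read 'a'  n5⇒n8 (via fail)  → match P5@[31:31]
[32] read 'b'  n8⇒n13
[33] read 'b'  n13⇒n5 (via fail)
[34] read 'b'  n5⇒n5 (via fail)
[35] read 'b'  n5⇒n5 (via fail)
[36] read 'a'  n5⇒n8 (via fail)  → match P5@[36:36]
[37] read 'b'  n8⇒n13
[38] read 'c'  n13⇒n14  → match P3@[37:38]

Matches: [[1,3],[2,1],[4,3],[5,5],[6,5],[8,3],[9,4],[13,5],[16,3],[17,2],[19,5],[21,3],[22,4],[24,3],[28,0],[28,5],[31,5],[36,5],[38,3]]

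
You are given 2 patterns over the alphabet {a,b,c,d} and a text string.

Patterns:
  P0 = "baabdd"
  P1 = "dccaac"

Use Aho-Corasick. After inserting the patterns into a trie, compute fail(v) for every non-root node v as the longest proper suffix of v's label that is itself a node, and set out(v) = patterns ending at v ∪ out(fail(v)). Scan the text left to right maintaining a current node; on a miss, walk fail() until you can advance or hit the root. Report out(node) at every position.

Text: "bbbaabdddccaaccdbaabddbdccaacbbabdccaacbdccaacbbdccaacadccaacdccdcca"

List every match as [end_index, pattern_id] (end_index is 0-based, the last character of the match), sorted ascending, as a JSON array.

Build:
Trie nodes:
  0='ε' goto b→1 d→7
  1='b' goto a→2
  2='ba' goto a→3
  3='baa' goto b→4
  4='baab' goto d→5
  5='baabd' goto d→6
  6='baabdd' goto ·  [P0 ends]
  7='d' goto c→8
  8='dc' goto c→9
  9='dcc' goto a→10
  10='dcca' goto a→11
  11='dccaa' goto c→12
  12='dccaac' goto ·  [P1 ends]

BFS fail/out derivation:
  fail(1) 'b': from fail(0)=0 chase 'b': 0 ⇒ 0;  out=∅∪out(0)=∅
  fail(7) 'd': from fail(0)=0 chase 'd': 0 ⇒ 0;  out=∅∪out(0)=∅
  fail(2) 'ba': from fail(1)=0 chase 'a': 0 ⇒ 0;  out=∅∪out(0)=∅
  fail(8) 'dc': from fail(7)=0 chase 'c': 0 ⇒ 0;  out=∅∪out(0)=∅
  fail(3) 'baa': from fail(2)=0 chase 'a': 0 ⇒ 0;  out=∅∪out(0)=∅
  fail(9) 'dcc': from fail(8)=0 chase 'c': 0 ⇒ 0;  out=∅∪out(0)=∅
  fail(4) 'baab': from fail(3)=0 chase 'b': 0 ⇒ 1;  out=∅∪out(1)=∅
  fail(10) 'dcca': from fail(9)=0 chase 'a': 0 ⇒ 0;  out=∅∪out(0)=∅
  fail(5) 'baabd': from fail(4)=1 chase 'd': 1→0 ⇒ 7;  out=∅∪out(7)=∅
  fail(11) 'dccaa': from fail(10)=0 chase 'a': 0 ⇒ 0;  out=∅∪out(0)=∅
  fail(6) 'baabdd': from fail(5)=7 chase 'd': 7→0 ⇒ 7;  out={0}∪out(7)={0}
  fail(12) 'dccaac': from fail(11)=0 chase 'c': 0 ⇒ 0;  out={1}∪out(0)={1}

Text stream:
[0] read 'b'  n0⇒n1
[1] read 'b'  n1⇒n1 (via fail)
[2] read 'b'  n1⇒n1 (via fail)
[3] read 'a'  n1⇒n2
[4] read 'a'  n2⇒n3
[5] read 'b'  n3⇒n4
[6] read 'd'  n4⇒n5
[7] read 'd'  n5⇒n6  → match P0@[2:7]
[8] read 'd'  n6⇒n7 (via fail)
[9] read 'c'  n7⇒n8
[10] read 'c'  n8⇒n9
[11] read 'a'  n9⇒n10
[12] read 'a'  n10⇒n11
[13] read 'c'  n11⇒n12  → match P1@[8:13]
[14] read 'c'  n12⇒n0 (via fail)
[15] read 'd'  n0⇒n7
[16] read 'b'  n7⇒n1 (via fail)
[17] read 'a'  n1⇒n2
[18] read 'a'  n2⇒n3
[19] read 'b'  n3⇒n4
[20] read 'd'  n4⇒n5
[21] read 'd'  n5⇒n6  → match P0@[16:21]
[22] read 'b'  n6⇒n1 (via fail)
[23] read 'd'  n1⇒n7 (via fail)
[24] read 'c'  n7⇒n8
[25] read 'c'  n8⇒n9
[26] read 'a'  n9⇒n10
[27] read 'a'  n10⇒n11
[28] read 'c'  n11⇒n12  → match P1@[23:28]
[29] read 'b'  n12⇒n1 (via fail)
[30] read 'b'  n1⇒n1 (via fail)
[31] read 'a'  n1⇒n2
[32] read 'b'  n2⇒n1 (via fail)
[33] read 'd'  n1⇒n7 (via fail)
[34] read 'c'  n7⇒n8
[35] read 'c'  n8⇒n9
[36] read 'a'  n9⇒n10
[37] read 'a'  n10⇒n11
[38] read 'c'  n11⇒n12  → match P1@[33:38]
[39] read 'b'  n12⇒n1 (via fail)
[40] read 'd'  n1⇒n7 (via fail)
[41] read 'c'  n7⇒n8
[42] read 'c'  n8⇒n9
[43] read 'a'  n9⇒n10
[44] read 'a'  n10⇒n11
[45] read 'c'  n11⇒n12  → match P1@[40:45]
[46] read 'b'  n12⇒n1 (via fail)
[47] read 'b'  n1⇒n1 (via fail)
[48] read 'd'  n1⇒n7 (via fail)
[49] read 'c'  n7⇒n8
[50] read 'c'  n8⇒n9
[51] read 'a'  n9⇒n10
[52] read 'a'  n10⇒n11
[53] read 'c'  n11⇒n12  → match P1@[48:53]
[54] read 'a'  n12⇒n0 (via fail)
[55] read 'd'  n0⇒n7
[56] read 'c'  n7⇒n8
[57] read 'c'  n8⇒n9
[58] read 'a'  n9⇒n10
[59] read 'a'  n10⇒n11
[60] read 'c'  n11⇒n12  → match P1@[55:60]
[61] read 'd'  n12⇒n7 (via fail)
[62] read 'c'  n7⇒n8
[63] read 'c'  n8⇒n9
[64] read 'd'  n9⇒n7 (via fail)
[65] read 'c'  n7⇒n8
[66] read 'c'  n8⇒n9
[67] read 'a'  n9⇒n10

Result: [[7,0],[13,1],[21,0],[28,1],[38,1],[45,1],[53,1],[60,1]]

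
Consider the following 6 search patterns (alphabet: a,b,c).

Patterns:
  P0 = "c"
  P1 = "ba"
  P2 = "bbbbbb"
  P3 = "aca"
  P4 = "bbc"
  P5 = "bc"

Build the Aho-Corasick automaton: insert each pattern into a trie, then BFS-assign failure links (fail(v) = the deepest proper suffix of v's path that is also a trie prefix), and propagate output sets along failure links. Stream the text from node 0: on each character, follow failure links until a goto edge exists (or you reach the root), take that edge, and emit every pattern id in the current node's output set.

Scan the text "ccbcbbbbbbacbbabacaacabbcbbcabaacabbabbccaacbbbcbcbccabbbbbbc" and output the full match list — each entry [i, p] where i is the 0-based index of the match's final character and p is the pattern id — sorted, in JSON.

Build:
Trie (insert patterns):
  0='ε' goto a→9 b→2 c→1
  1='c' goto ·  [P0 ends]
  2='b' goto a→3 b→4 c→13
  3='ba' goto ·  [P1 ends]
  4='bb' goto b→5 c→12
  5='bbb' goto b→6
  6='bbbb' goto b→7
  7='bbbbb' goto b→8
  8='bbbbbb' goto ·  [P2 ends]
  9='a' goto c→10
  10='ac' goto a→11
  11='aca' goto ·  [P3 ends]
  12='bbc' goto ·  [P4 ends]
  13='bc' goto ·  [P5 ends]

BFS fail/out derivation:
  fail(1) 'c': from fail(0)=0 chase 'c': 0 ⇒ 0;  out={0}∪out(0)={0}
  fail(2) 'b': from fail(0)=0 chase 'b': 0 ⇒ 0;  out=∅∪out(0)=∅
  fail(9) 'a': from fail(0)=0 chase 'a': 0 ⇒ 0;  out=∅∪out(0)=∅
  fail(3) 'ba': from fail(2)=0 chase 'a': 0 ⇒ 9;  out={1}∪out(9)={1}
  fail(4) 'bb': from fail(2)=0 chase 'b': 0 ⇒ 2;  out=∅∪out(2)=∅
  fail(10) 'ac': from fail(9)=0 chase 'c': 0 ⇒ 1;  out=∅∪out(1)={0}
  fail(13) 'bc': from fail(2)=0 chase 'c': 0 ⇒ 1;  out={5}∪out(1)={0,5}
  fail(5) 'bbb': from fail(4)=2 chase 'b': 2 ⇒ 4;  out=∅∪out(4)=∅
  fail(11) 'aca': from fail(10)=1 chase 'a': 1→0 ⇒ 9;  out={3}∪out(9)={3}
  fail(12) 'bbc': from fail(4)=2 chase 'c': 2 ⇒ 13;  out={4}∪out(13)={0,4,5}
  fail(6) 'bbbb': from fail(5)=4 chase 'b': 4 ⇒ 5;  out=∅∪out(5)=∅
  fail(7) 'bbbbb': from fail(6)=5 chase 'b': 5 ⇒ 6;  out=∅∪out(6)=∅
  fail(8) 'bbbbbb': from fail(7)=6 chase 'b': 6 ⇒ 7;  out={2}∪out(7)={2}

Run:
[0] read 'c'  n0⇒n1  emit P0@[0:0]
[1] read 'c'  n1⇒n1 (via fail)  emit P0@[1:1]
[2] read 'b'  n1⇒n2 (via fail)
[3] read 'c'  n2⇒n13  emit P0@[3:3],P5@[2:3]
[4] read 'b'  n13⇒n2 (via fail)
[5] read 'b'  n2⇒n4
[6] read 'b'  n4⇒n5
[7] read 'b'  n5⇒n6
[8] read 'b'  n6⇒n7
[9] read 'b'  n7⇒n8  emit P2@[4:9]
[10] read 'a'  n8⇒n3 (via fail)  emit P1@[9:10]
[11] read 'c'  n3⇒n10 (via fail)  emit P0@[11:11]
[12] read 'b'  n10⇒n2 (via fail)
[13] read 'b'  n2⇒n4
[14] read 'a'  n4⇒n3 (via fail)  emit P1@[13:14]
[15] read 'b'  n3⇒n2 (via fail)
[16] read 'a'  n2⇒n3  emit P1@[15:16]
[17] read 'c'  n3⇒n10 (via fail)  emit P0@[17:17]
[18] read 'a'  n10⇒n11  emit P3@[16:18]
[19] read 'a'  n11⇒n9 (via fail)
[20] read 'c'  n9⇒n10  emit P0@[20:20]
[21] read 'a'  n10⇒n11  emit P3@[19:21]
[22] read 'b'  n11⇒n2 (via fail)
[23] read 'b'  n2⇒n4
[24] read 'c'  n4⇒n12  emit P0@[24:24],P4@[22:24],P5@[23:24]
[25] read 'b'  n12⇒n2 (via fail)
[26] read 'b'  n2⇒n4
[27] read 'c'  n4⇒n12  emit P0@[27:27],P4@[25:27],P5@[26:27]
[28] read 'a'  n12⇒n9 (via fail)
[29] read 'b'  n9⇒n2 (via fail)
[30] read 'a'  n2⇒n3  emit P1@[29:30]
[31] read 'a'  n3⇒n9 (via fail)
[32] read 'c'  n9⇒n10  emit P0@[32:32]
[33] read 'a'  n10⇒n11  emit P3@[31:33]
[34] read 'b'  n11⇒n2 (via fail)
[35] read 'b'  n2⇒n4
[36] read 'a'  n4⇒n3 (via fail)  emit P1@[35:36]
[37] read 'b'  n3⇒n2 (via fail)
[38] read 'b'  n2⇒n4
[39] read 'c'  n4⇒n12  emit P0@[39:39],P4@[37:39],P5@[38:39]
[40] read 'c'  n12⇒n1 (via fail)  emit P0@[40:40]
[41] read 'a'  n1⇒n9 (via fail)
[42] read 'a'  n9⇒n9 (via fail)
[43] read 'c'  n9⇒n10  emit P0@[43:43]
[44] read 'b'  n10⇒n2 (via fail)
[45] read 'b'  n2⇒n4
[46] read 'b'  n4⇒n5
[47] read 'c'  n5⇒n12 (via fail)  emit P0@[47:47],P4@[45:47],P5@[46:47]
[48] read 'b'  n12⇒n2 (via fail)
[49] read 'c'  n2⇒n13  emit P0@[49:49],P5@[48:49]
[50] read 'b'  n13⇒n2 (via fail)
[51] read 'c'  n2⇒n13  emit P0@[51:51],P5@[50:51]
[52] read 'c'  n13⇒n1 (via fail)  emit P0@[52:52]
[53] read 'a'  n1⇒n9 (via fail)
[54] read 'b'  n9⇒n2 (via fail)
[55] read 'b'  n2⇒n4
[56] read 'b'  n4⇒n5
[57] read 'b'  n5⇒n6
[58] read 'b'  n6⇒n7
[59] read 'b'  n7⇒n8  emit P2@[54:59]
[60] read 'c'  n8⇒n12 (via fail)  emit P0@[60:60],P4@[58:60],P5@[59:60]

Result: [[0,0],[1,0],[3,0],[3,5],[9,2],[10,1],[11,0],[14,1],[16,1],[17,0],[18,3],[20,0],[21,3],[24,0],[24,4],[24,5],[27,0],[27,4],[27,5],[30,1],[32,0],[33,3],[36,1],[39,0],[39,4],[39,5],[40,0],[43,0],[47,0],[47,4],[47,5],[49,0],[49,5],[51,0],[51,5],[52,0],[59,2],[60,0],[60,4],[60,5]]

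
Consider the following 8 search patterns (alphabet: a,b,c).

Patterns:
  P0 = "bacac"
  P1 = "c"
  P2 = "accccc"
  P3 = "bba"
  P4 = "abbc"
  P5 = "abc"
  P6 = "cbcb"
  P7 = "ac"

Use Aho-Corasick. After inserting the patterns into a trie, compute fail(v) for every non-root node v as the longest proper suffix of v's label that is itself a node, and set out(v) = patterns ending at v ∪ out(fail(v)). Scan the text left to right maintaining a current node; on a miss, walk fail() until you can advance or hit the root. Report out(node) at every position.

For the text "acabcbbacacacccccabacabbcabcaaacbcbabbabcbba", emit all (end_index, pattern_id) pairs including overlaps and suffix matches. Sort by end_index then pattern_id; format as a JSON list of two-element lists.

Build:
Trie nodes:
  0='ε' goto a→7 b→1 c→6
  1='b' goto a→2 b→13
  2='ba' goto c→3
  3='bac' goto a→4
  4='baca' goto c→5
  5='bacac' goto ·  ←P0
  6='c' goto b→19  ←P1
  7='a' goto b→15 c→8
  8='ac' goto c→9  ←P7
  9='acc' goto c→10
  10='accc' goto c→11
  11='acccc' goto c→12
  12='accccc' goto ·  ←P2
  13='bb' goto a→14
  14='bba' goto ·  ←P3
  15='ab' goto b→16 c→18
  16='abb' goto c→17
  17='abbc' goto ·  ←P4
  18='abc' goto ·  ←P5
  19='cb' goto c→20
  20='cbc' goto b→21
  21='cbcb' goto ·  ←P6

Failure links (BFS by depth):
  fail(1) 'b': from fail(0)=0 chase 'b': 0 ⇒ 0;  out=∅∪out(0)=∅
  fail(6) 'c': from fail(0)=0 chase 'c': 0 ⇒ 0;  out={1}∪out(0)={1}
  fail(7) 'a': from fail(0)=0 chase 'a': 0 ⇒ 0;  out=∅∪out(0)=∅
  fail(2) 'ba': from fail(1)=0 chase 'a': 0 ⇒ 7;  out=∅∪out(7)=∅
  fail(8) 'ac': from fail(7)=0 chase 'c': 0 ⇒ 6;  out={7}∪out(6)={1,7}
  fail(13) 'bb': from fail(1)=0 chase 'b': 0 ⇒ 1;  out=∅∪out(1)=∅
  fail(15) 'ab': from fail(7)=0 chase 'b': 0 ⇒ 1;  out=∅∪out(1)=∅
  fail(19) 'cb': from fail(6)=0 chase 'b': 0 ⇒ 1;  out=∅∪out(1)=∅
  fail(3) 'bac': from fail(2)=7 chase 'c': 7 ⇒ 8;  out=∅∪out(8)={1,7}
  fail(9) 'acc': from fail(8)=6 chase 'c': 6→0 ⇒ 6;  out=∅∪out(6)={1}
  fail(14) 'bba': from fail(13)=1 chase 'a': 1 ⇒ 2;  out={3}∪out(2)={3}
  fail(16) 'abb': from fail(15)=1 chase 'b': 1 ⇒ 13;  out=∅∪out(13)=∅
  fail(18) 'abc': from fail(15)=1 chase 'c': 1→0 ⇒ 6;  out={5}∪out(6)={1,5}
  fail(20) 'cbc': from fail(19)=1 chase 'c': 1→0 ⇒ 6;  out=∅∪out(6)={1}
  fail(4) 'baca': from fail(3)=8 chase 'a': 8→6→0 ⇒ 7;  out=∅∪out(7)=∅
  fail(10) 'accc': from fail(9)=6 chase 'c': 6→0 ⇒ 6;  out=∅∪out(6)={1}
  fail(17) 'abbc': from fail(16)=13 chase 'c': 13→1→0 ⇒ 6;  out={4}∪out(6)={1,4}
  fail(21) 'cbcb': from fail(20)=6 chase 'b': 6 ⇒ 19;  out={6}∪out(19)={6}
  fail(5) 'bacac': from fail(4)=7 chase 'c': 7 ⇒ 8;  out={0}∪out(8)={0,1,7}
  fail(11) 'acccc': from fail(10)=6 chase 'c': 6→0 ⇒ 6;  out=∅∪out(6)={1}
  fail(12) 'accccc': from fail(11)=6 chase 'c': 6→0 ⇒ 6;  out={2}∪out(6)={1,2}

Run:
pos 0 'a': at 7
pos 1 'c': at 8  ** P1@[1:1],P7@[0:1]
pos 2 'a': at 7 ·f
pos 3 'b': at 15
pos 4 'c': at 18  ** P1@[4:4],P5@[2:4]
pos 5 'b': at 19 ·f
pos 6 'b': at 13 ·f
pos 7 'a': at 14  ** P3@[5:7]
pos 8 'c': at 3 ·f  ** P1@[8:8],P7@[7:8]
pos 9 'a': at 4
pos 10 'c': at 5  ** P0@[6:10],P1@[10:10],P7@[9:10]
pos 11 'a': at 7 ·f
pos 12 'c': at 8  ** P1@[12:12],P7@[11:12]
pos 13 'c': at 9  ** P1@[13:13]
pos 14 'c': at 10  ** P1@[14:14]
pos 15 'c': at 11  ** P1@[15:15]
pos 16 'c': at 12  ** P1@[16:16],P2@[11:16]
pos 17 'a': at 7 ·f
pos 18 'b': at 15
pos 19 'a': at 2 ·f
pos 20 'c': at 3  ** P1@[20:20],P7@[19:20]
pos 21 'a': at 4
pos 22 'b': at 15 ·f
pos 23 'b': at 16
pos 24 'c': at 17  ** P1@[24:24],P4@[21:24]
pos 25 'a': at 7 ·f
pos 26 'b': at 15
pos 27 'c': at 18  ** P1@[27:27],P5@[25:27]
pos 28 'a': at 7 ·f
pos 29 'a': at 7 ·f
pos 30 'a': at 7 ·f
pos 31 'c': at 8  ** P1@[31:31],P7@[30:31]
pos 32 'b': at 19 ·f
pos 33 'c': at 20  ** P1@[33:33]
pos 34 'b': at 21  ** P6@[31:34]
pos 35 'a': at 2 ·f
pos 36 'b': at 15 ·f
pos 37 'b': at 16
pos 38 'a': at 14 ·f  ** P3@[36:38]
pos 39 'b': at 15 ·f
pos 40 'c': at 18  ** P1@[40:40],P5@[38:40]
pos 41 'b': at 19 ·f
pos 42 'b': at 13 ·f
pos 43 'a': at 14  ** P3@[41:43]

Matches: [[1,1],[1,7],[4,1],[4,5],[7,3],[8,1],[8,7],[10,0],[10,1],[10,7],[12,1],[12,7],[13,1],[14,1],[15,1],[16,1],[16,2],[20,1],[20,7],[24,1],[24,4],[27,1],[27,5],[31,1],[31,7],[33,1],[34,6],[38,3],[40,1],[40,5],[43,3]]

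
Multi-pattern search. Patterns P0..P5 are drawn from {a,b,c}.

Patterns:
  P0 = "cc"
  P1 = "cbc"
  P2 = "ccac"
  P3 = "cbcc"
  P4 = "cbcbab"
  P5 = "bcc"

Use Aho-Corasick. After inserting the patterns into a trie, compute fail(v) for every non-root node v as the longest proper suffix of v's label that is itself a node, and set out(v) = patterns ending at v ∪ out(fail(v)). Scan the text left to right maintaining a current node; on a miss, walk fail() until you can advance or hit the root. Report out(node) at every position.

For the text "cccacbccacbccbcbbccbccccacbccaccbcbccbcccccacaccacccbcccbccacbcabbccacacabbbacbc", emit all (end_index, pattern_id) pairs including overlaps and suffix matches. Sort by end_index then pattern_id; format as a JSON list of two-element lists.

Build automaton:
Trie nodes:
  0='ε' goto b→11 c→1
  1='c' goto b→3 c→2
  2='cc' goto a→5  ←P0
  3='cb' goto c→4
  4='cbc' goto b→8 c→7  ←P1
  5='cca' goto c→6
  6='ccac' goto ·  ←P2
  7='cbcc' goto ·  ←P3
  8='cbcb' goto a→9
  9='cbcba' goto b→10
  10='cbcbab' goto ·  ←P4
  11='b' goto c→12
  12='bc' goto c→13
  13='bcc' goto ·  ←P5

BFS fail/out derivation:
  fail(1) 'c': from fail(0)=0 chase 'c': 0 ⇒ 0;  out=∅∪out(0)=∅
  fail(11) 'b': from fail(0)=0 chase 'b': 0 ⇒ 0;  out=∅∪out(0)=∅
  fail(2) 'cc': from fail(1)=0 chase 'c': 0 ⇒ 1;  out={0}∪out(1)={0}
  fail(3) 'cb': from fail(1)=0 chase 'b': 0 ⇒ 11;  out=∅∪out(11)=∅
  fail(12) 'bc': from fail(11)=0 chase 'c': 0 ⇒ 1;  out=∅∪out(1)=∅
  fail(4) 'cbc': from fail(3)=11 chase 'c': 11 ⇒ 12;  out={1}∪out(12)={1}
  fail(5) 'cca': from fail(2)=1 chase 'a': 1→0 ⇒ 0;  out=∅∪out(0)=∅
  fail(13) 'bcc': from fail(12)=1 chase 'c': 1 ⇒ 2;  out={5}∪out(2)={0,5}
  fail(6) 'ccac': from fail(5)=0 chase 'c': 0 ⇒ 1;  out={2}∪out(1)={2}
  fail(7) 'cbcc': from fail(4)=12 chase 'c': 12 ⇒ 13;  out={3}∪out(13)={0,3,5}
  fail(8) 'cbcb': from fail(4)=12 chase 'b': 12→1 ⇒ 3;  out=∅∪out(3)=∅
  fail(9) 'cbcba': from fail(8)=3 chase 'a': 3→11→0 ⇒ 0;  out=∅∪out(0)=∅
  fail(10) 'cbcbab': from fail(9)=0 chase 'b': 0 ⇒ 11;  out={4}∪out(11)={4}

Run:
i=0 'c': node 0→1
i=1 'c': node 1→2  ** P0@[0:1]
i=2 'c': node 2→2 (fail-walked)  ** P0@[1:2]
i=3 'a': node 2→5
i=4 'c': node 5→6  ** P2@[1:4]
i=5 'b': node 6→3 (fail-walked)
i=6 'c': node 3→4  ** P1@[4:6]
i=7 'c': node 4→7  ** P0@[6:7],P3@[4:7],P5@[5:7]
i=8 'a': node 7→5 (fail-walked)
i=9 'c': node 5→6  ** P2@[6:9]
i=10 'b': node 6→3 (fail-walked)
i=11 'c': node 3→4  ** P1@[9:11]
i=12 'c': node 4→7  ** P0@[11:12],P3@[9:12],P5@[10:12]
i=13 'b': node 7→3 (fail-walked)
i=14 'c': node 3→4  ** P1@[12:14]
i=15 'b': node 4→8
i=16 'b': node 8→11 (fail-walked)
i=17 'c': node 11→12
i=18 'c': node 12→13  ** P0@[17:18],P5@[16:18]
i=19 'b': node 13→3 (fail-walked)
i=20 'c': node 3→4  ** P1@[18:20]
i=21 'c': node 4→7  ** P0@[20:21],P3@[18:21],P5@[19:21]
i=22 'c': node 7→2 (fail-walked)  ** P0@[21:22]
i=23 'c': node 2→2 (fail-walked)  ** P0@[22:23]
i=24 'a': node 2→5
i=25 'c': node 5→6  ** P2@[22:25]
i=26 'b': node 6→3 (fail-walked)
i=27 'c': node 3→4  ** P1@[25:27]
i=28 'c': node 4→7  ** P0@[27:28],P3@[25:28],P5@[26:28]
i=29 'a': node 7→5 (fail-walked)
i=30 'c': node 5→6  ** P2@[27:30]
i=31 'c': node 6→2 (fail-walked)  ** P0@[30:31]
i=32 'b': node 2→3 (fail-walked)
i=33 'c': node 3→4  ** P1@[31:33]
i=34 'b': node 4→8
i=35 'c': node 8→4 (fail-walked)  ** P1@[33:35]
i=36 'c': node 4→7  ** P0@[35:36],P3@[33:36],P5@[34:36]
i=37 'b': node 7→3 (fail-walked)
i=38 'c': node 3→4  ** P1@[36:38]
i=39 'c': node 4→7  ** P0@[38:39],P3@[36:39],P5@[37:39]
i=40 'c': node 7→2 (fail-walked)  ** P0@[39:40]
i=41 'c': node 2→2 (fail-walked)  ** P0@[40:41]
i=42 'c': node 2→2 (fail-walked)  ** P0@[41:42]
i=43 'a': node 2→5
i=44 'c': node 5→6  ** P2@[41:44]
i=45 'a': node 6→0 (fail-walked)
i=46 'c': node 0→1
i=47 'c': node 1→2  ** P0@[46:47]
i=48 'a': node 2→5
i=49 'c': node 5→6  ** P2@[46:49]
i=50 'c': node 6→2 (fail-walked)  ** P0@[49:50]
i=51 'c': node 2→2 (fail-walked)  ** P0@[50:51]
i=52 'b': node 2→3 (fail-walked)
i=53 'c': node 3→4  ** P1@[51:53]
i=54 'c': node 4→7  ** P0@[53:54],P3@[51:54],P5@[52:54]
i=55 'c': node 7→2 (fail-walked)  ** P0@[54:55]
i=56 'b': node 2→3 (fail-walked)
i=57 'c': node 3→4  ** P1@[55:57]
i=58 'c': node 4→7  ** P0@[57:58],P3@[55:58],P5@[56:58]
i=59 'a': node 7→5 (fail-walked)
i=60 'c': node 5→6  ** P2@[57:60]
i=61 'b': node 6→3 (fail-walked)
i=62 'c': node 3→4  ** P1@[60:62]
i=63 'a': node 4→0 (fail-walked)
i=64 'b': node 0→11
i=65 'b': node 11→11 (fail-walked)
i=66 'c': node 11→12
i=67 'c': node 12→13  ** P0@[66:67],P5@[65:67]
i=68 'a': node 13→5 (fail-walked)
i=69 'c': node 5→6  ** P2@[66:69]
i=70 'a': node 6→0 (fail-walked)
i=71 'c': node 0→1
i=72 'a': node 1→0 (fail-walked)
i=73 'b': node 0→11
i=74 'b': node 11→11 (fail-walked)
i=75 'b': node 11→11 (fail-walked)
i=76 'a': node 11→0 (fail-walked)
i=77 'c': node 0→1
i=78 'b': node 1→3
i=79 'c': node 3→4  ** P1@[77:79]

Matches: [[1,0],[2,0],[4,2],[6,1],[7,0],[7,3],[7,5],[9,2],[11,1],[12,0],[12,3],[12,5],[14,1],[18,0],[18,5],[20,1],[21,0],[21,3],[21,5],[22,0],[23,0],[25,2],[27,1],[28,0],[28,3],[28,5],[30,2],[31,0],[33,1],[35,1],[36,0],[36,3],[36,5],[38,1],[39,0],[39,3],[39,5],[40,0],[41,0],[42,0],[44,2],[47,0],[49,2],[50,0],[51,0],[53,1],[54,0],[54,3],[54,5],[55,0],[57,1],[58,0],[58,3],[58,5],[60,2],[62,1],[67,0],[67,5],[69,2],[79,1]]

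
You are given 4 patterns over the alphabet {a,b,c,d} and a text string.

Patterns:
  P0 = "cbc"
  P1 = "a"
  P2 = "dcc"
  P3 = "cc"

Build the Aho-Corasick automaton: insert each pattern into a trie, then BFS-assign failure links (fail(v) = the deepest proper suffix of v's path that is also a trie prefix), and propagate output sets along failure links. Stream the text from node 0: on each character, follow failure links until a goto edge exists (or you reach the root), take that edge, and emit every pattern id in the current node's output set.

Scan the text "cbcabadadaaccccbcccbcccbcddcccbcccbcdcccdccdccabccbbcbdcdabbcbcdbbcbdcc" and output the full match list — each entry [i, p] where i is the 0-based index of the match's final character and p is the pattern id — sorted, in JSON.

Build:
Trie nodes:
  n0 'ε': a→4 c→1 d→5
  n1 'c': b→2 c→8
  n2 'cb': c→3
  n3 'cbc': ·  [P0 ends]
  n4 'a': ·  [P1 ends]
  n5 'd': c→6
  n6 'dc': c→7
  n7 'dcc': ·  [P2 ends]
  n8 'cc': ·  [P3 ends]

Failure links (BFS by depth):
  fail(1) 'c': from fail(0)=0 chase 'c': 0 ⇒ 0;  out=∅∪out(0)=∅
  fail(4) 'a': from fail(0)=0 chase 'a': 0 ⇒ 0;  out={1}∪out(0)={1}
  fail(5) 'd': from fail(0)=0 chase 'd': 0 ⇒ 0;  out=∅∪out(0)=∅
  fail(2) 'cb': from fail(1)=0 chase 'b': 0 ⇒ 0;  out=∅∪out(0)=∅
  fail(6) 'dc': from fail(5)=0 chase 'c': 0 ⇒ 1;  out=∅∪out(1)=∅
  fail(8) 'cc': from fail(1)=0 chase 'c': 0 ⇒ 1;  out={3}∪out(1)={3}
  fail(3) 'cbc': from fail(2)=0 chase 'c': 0 ⇒ 1;  out={0}∪out(1)={0}
  fail(7) 'dcc': from fail(6)=1 chase 'c': 1 ⇒ 8;  out={2}∪out(8)={2,3}

Scan:
i=0 'c': node 0→1
i=1 'b': node 1→2
i=2 'c': node 2→3  emit P0@[0:2]
i=3 'a': node 3→4 (via fail)  emit P1@[3:3]
i=4 'b': node 4→0 (via fail)
i=5 'a': node 0→4  emit P1@[5:5]
i=6 'd': node 4→5 (via fail)
i=7 'a': node 5→4 (via fail)  emit P1@[7:7]
i=8 'd': node 4→5 (via fail)
i=9 'a': node 5→4 (via fail)  emit P1@[9:9]
i=10 'a': node 4→4 (via fail)  emit P1@[10:10]
i=11 'c': node 4→1 (via fail)
i=12 'c': node 1→8  emit P3@[11:12]
i=13 'c': node 8→8 (via fail)  emit P3@[12:13]
i=14 'c': node 8→8 (via fail)  emit P3@[13:14]
i=15 'b': node 8→2 (via fail)
i=16 'c': node 2→3  emit P0@[14:16]
i=17 'c': node 3→8 (via fail)  emit P3@[16:17]
i=18 'c': node 8→8 (via fail)  emit P3@[17:18]
i=19 'b': node 8→2 (via fail)
i=20 'c': node 2→3  emit P0@[18:20]
i=21 'c': node 3→8 (via fail)  emit P3@[20:21]
i=22 'c': node 8→8 (via fail)  emit P3@[21:22]
i=23 'b': node 8→2 (via fail)
i=24 'c': node 2→3  emit P0@[22:24]
i=25 'd': node 3→5 (via fail)
i=26 'd': node 5→5 (via fail)
i=27 'c': node 5→6
i=28 'c': node 6→7  emit P2@[26:28],P3@[27:28]
i=29 'c': node 7→8 (via fail)  emit P3@[28:29]
i=30 'b': node 8→2 (via fail)
i=31 'c': node 2→3  emit P0@[29:31]
i=32 'c': node 3→8 (via fail)  emit P3@[31:32]
i=33 'c': node 8→8 (via fail)  emit P3@[32:33]
i=34 'b': node 8→2 (via fail)
i=35 'c': node 2→3  emit P0@[33:35]
i=36 'd': node 3→5 (via fail)
i=37 'c': node 5→6
i=38 'c': node 6→7  emit P2@[36:38],P3@[37:38]
i=39 'c': node 7→8 (via fail)  emit P3@[38:39]
i=40 'd': node 8→5 (via fail)
i=41 'c': node 5→6
i=42 'c': node 6→7  emit P2@[40:42],P3@[41:42]
i=43 'd': node 7→5 (via fail)
i=44 'c': node 5→6
i=45 'c': node 6→7  emit P2@[43:45],P3@[44:45]
i=46 'a': node 7→4 (via fail)  emit P1@[46:46]
i=47 'b': node 4→0 (via fail)
i=48 'c': node 0→1
i=49 'c': node 1→8  emit P3@[48:49]
i=50 'b': node 8→2 (via fail)
i=51 'b': node 2→0 (via fail)
i=52 'c': node 0→1
i=53 'b': node 1→2
i=54 'd': node 2→5 (via fail)
i=55 'c': node 5→6
i=56 'd': node 6→5 (via fail)
i=57 'a': node 5→4 (via fail)  emit P1@[57:57]
i=58 'b': node 4→0 (via fail)
i=59 'b': node 0→0
i=60 'c': node 0→1
i=61 'b': node 1→2
i=62 'c': node 2→3  emit P0@[60:62]
i=63 'd': node 3→5 (via fail)
i=64 'b': node 5→0 (via fail)
i=65 'b': node 0→0
i=66 'c': node 0→1
i=67 'b': node 1→2
i=68 'd': node 2→5 (via fail)
i=69 'c': node 5→6
i=70 'c': node 6→7  emit P2@[68:70],P3@[69:70]

All matches (sorted): [[2,0],[3,1],[5,1],[7,1],[9,1],[10,1],[12,3],[13,3],[14,3],[16,0],[17,3],[18,3],[20,0],[21,3],[22,3],[24,0],[28,2],[28,3],[29,3],[31,0],[32,3],[33,3],[35,0],[38,2],[38,3],[39,3],[42,2],[42,3],[45,2],[45,3],[46,1],[49,3],[57,1],[62,0],[70,2],[70,3]]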